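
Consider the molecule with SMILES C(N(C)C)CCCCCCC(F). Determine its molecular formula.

Atom tally by fragment:
  (CH3)2NCH2 → C:3 H:8 N:1
  CH2 → C:1 H:2
  CH2 → C:1 H:2
  CH2 → C:1 H:2
  CH2 → C:1 H:2
  CH2 → C:1 H:2
  CH2 → C:1 H:2
  CH2F → C:1 H:2 F:1
Element totals:
  C: 10
  H: 22
  F: 1
  N: 1

C10H22FN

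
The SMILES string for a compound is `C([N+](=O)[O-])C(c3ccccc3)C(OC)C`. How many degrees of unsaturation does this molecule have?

5

Atom tally by fragment:
  O2NCH2 → C:1 H:2 N:1 O:2
  CH(C6H5) → C:7 H:6
  CH(OCH3) → C:2 H:4 O:1
  CH3 → C:1 H:3
Element totals:
  C: 11
  H: 15
  N: 1
  O: 3
Molecular formula: C11H15NO3.
DoU = (2C + 2 + N − H − X) / 2 = (2·11 + 2 + 1 − 15 − 0) / 2 = 5.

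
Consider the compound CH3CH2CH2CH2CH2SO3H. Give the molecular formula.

Atom tally by fragment:
  CH3 → C:1 H:3
  CH2 → C:1 H:2
  CH2 → C:1 H:2
  CH2 → C:1 H:2
  CH2SO3H → C:1 H:3 S:1 O:3
Element totals:
  C: 5
  H: 12
  O: 3
  S: 1

C5H12O3S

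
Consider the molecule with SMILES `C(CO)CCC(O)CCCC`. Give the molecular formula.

Atom tally by fragment:
  HOCH2CH2 → C:2 H:5 O:1
  CH2 → C:1 H:2
  CH2 → C:1 H:2
  CH(OH) → C:1 H:2 O:1
  CH2 → C:1 H:2
  CH2 → C:1 H:2
  CH2 → C:1 H:2
  CH3 → C:1 H:3
Element totals:
  C: 9
  H: 20
  O: 2

C9H20O2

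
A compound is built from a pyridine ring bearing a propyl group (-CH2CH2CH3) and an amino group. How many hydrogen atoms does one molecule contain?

Atom tally by fragment:
  pyridine ring core → C:5 H:5 N:1
  (− 2 ring H displaced by substituents)
  + CH2CH2CH3 → C:3 H:7
  + NH2 → N:1 H:2
Element totals:
  C: 8
  H: 12
  N: 2

12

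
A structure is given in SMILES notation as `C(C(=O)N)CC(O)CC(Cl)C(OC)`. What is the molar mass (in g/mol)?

209.67 g/mol

Atom tally by fragment:
  H2NOCCH2 → C:2 H:4 O:1 N:1
  CH2 → C:1 H:2
  CH(OH) → C:1 H:2 O:1
  CH2 → C:1 H:2
  CH(Cl) → C:1 H:1 Cl:1
  CH2OCH3 → C:2 H:5 O:1
Element totals:
  C: 8
  H: 16
  Cl: 1
  N: 1
  O: 3
Molecular formula: C8H16ClNO3.
  M = 8(12.011) + 16(1.008) + 35.45 + 14.007 + 3(15.999)
    = 96.088 + 16.128 + 35.450 + 14.007 + 47.997 = 209.670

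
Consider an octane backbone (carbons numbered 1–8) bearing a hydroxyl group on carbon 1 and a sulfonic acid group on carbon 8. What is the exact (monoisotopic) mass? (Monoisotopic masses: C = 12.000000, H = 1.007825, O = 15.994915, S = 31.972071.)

210.0926

Atom tally by fragment:
  HOCH2 → C:1 H:3 O:1
  CH2 → C:1 H:2
  CH2 → C:1 H:2
  CH2 → C:1 H:2
  CH2 → C:1 H:2
  CH2 → C:1 H:2
  CH2 → C:1 H:2
  CH2SO3H → C:1 H:3 S:1 O:3
Element totals:
  C: 8
  H: 18
  O: 4
  S: 1
Molecular formula: C8H18O4S.
  M = 8(12.0) + 18(1.007825) + 4(15.994915) + 31.972071
    = 96.000000 + 18.140850 + 63.979660 + 31.972071 = 210.092581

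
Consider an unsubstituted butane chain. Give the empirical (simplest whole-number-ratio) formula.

Atom tally by fragment:
  CH3 → C:1 H:3
  CH2 → C:1 H:2
  CH2 → C:1 H:2
  CH3 → C:1 H:3
Element totals:
  C: 4
  H: 10
Molecular formula: C4H10.
gcd of subscripts = 2; dividing each by 2:
  C: 4/2 = 2
  H: 10/2 = 5

C2H5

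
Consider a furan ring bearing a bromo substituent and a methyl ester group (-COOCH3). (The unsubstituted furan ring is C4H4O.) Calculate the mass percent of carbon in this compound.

Atom tally by fragment:
  furan ring core → C:4 H:4 O:1
  (− 2 ring H displaced by substituents)
  + Br → Br:1
  + COOCH3 → C:2 H:3 O:2
Element totals:
  C: 6
  H: 5
  Br: 1
  O: 3
Molecular formula: C6H5BrO3.
Molar mass = 205.007 g/mol.
Mass from C: 6 × 12.011 = 72.066 g/mol.
%C = 72.066 / 205.007 × 100 = 35.15%.

35.15%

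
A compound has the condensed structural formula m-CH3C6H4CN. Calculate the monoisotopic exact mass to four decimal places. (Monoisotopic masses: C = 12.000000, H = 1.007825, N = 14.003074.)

Atom tally by fragment:
  benzene ring core → C:6 H:6
  (− 2 ring H displaced by substituents)
  + CH3 → C:1 H:3
  + CN → C:1 N:1
Element totals:
  C: 8
  H: 7
  N: 1
Molecular formula: C8H7N.
  M = 8(12.0) + 7(1.007825) + 14.003074
    = 96.000000 + 7.054775 + 14.003074 = 117.057849

117.0578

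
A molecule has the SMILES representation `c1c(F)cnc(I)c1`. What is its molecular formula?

C5H3FIN

Atom tally by fragment:
  pyridine ring core → C:5 H:5 N:1
  (− 2 ring H displaced by substituents)
  + F → F:1
  + I → I:1
Element totals:
  C: 5
  H: 3
  F: 1
  I: 1
  N: 1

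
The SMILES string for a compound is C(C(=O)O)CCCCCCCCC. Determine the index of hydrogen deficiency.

Atom tally by fragment:
  HOOCCH2 → C:2 H:3 O:2
  CH2 → C:1 H:2
  CH2 → C:1 H:2
  CH2 → C:1 H:2
  CH2 → C:1 H:2
  CH2 → C:1 H:2
  CH2 → C:1 H:2
  CH2 → C:1 H:2
  CH2 → C:1 H:2
  CH3 → C:1 H:3
Element totals:
  C: 11
  H: 22
  O: 2
Molecular formula: C11H22O2.
DoU = (2C + 2 + N − H − X) / 2 = (2·11 + 2 + 0 − 22 − 0) / 2 = 1.

1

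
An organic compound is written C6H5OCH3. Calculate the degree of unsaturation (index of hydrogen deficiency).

Atom tally by fragment:
  benzene ring core → C:6 H:6
  (− 1 ring H displaced by substituents)
  + OCH3 → C:1 H:3 O:1
Element totals:
  C: 7
  H: 8
  O: 1
Molecular formula: C7H8O.
DoU = (2C + 2 + N − H − X) / 2 = (2·7 + 2 + 0 − 8 − 0) / 2 = 4.

4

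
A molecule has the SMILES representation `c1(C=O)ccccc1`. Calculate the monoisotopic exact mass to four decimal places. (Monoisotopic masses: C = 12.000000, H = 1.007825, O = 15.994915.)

106.0419

Atom tally by fragment:
  benzene ring core → C:6 H:6
  (− 1 ring H displaced by substituents)
  + CHO → C:1 H:1 O:1
Element totals:
  C: 7
  H: 6
  O: 1
Molecular formula: C7H6O.
  M = 7(12.0) + 6(1.007825) + 15.994915
    = 84.000000 + 6.046950 + 15.994915 = 106.041865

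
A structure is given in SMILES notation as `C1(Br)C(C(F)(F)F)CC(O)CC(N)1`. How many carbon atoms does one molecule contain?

7

Atom tally by fragment:
  cyclohexane ring core → C:6 H:12
  (− 4 ring H displaced by substituents)
  + Br → Br:1
  + CF3 → C:1 F:3
  + OH → O:1 H:1
  + NH2 → N:1 H:2
Element totals:
  C: 7
  H: 11
  Br: 1
  F: 3
  N: 1
  O: 1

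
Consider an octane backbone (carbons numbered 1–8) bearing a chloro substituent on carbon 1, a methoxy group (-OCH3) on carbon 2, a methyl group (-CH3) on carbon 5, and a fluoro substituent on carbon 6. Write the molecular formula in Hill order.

Atom tally by fragment:
  ClCH2 → C:1 H:2 Cl:1
  CH(OCH3) → C:2 H:4 O:1
  CH2 → C:1 H:2
  CH2 → C:1 H:2
  CH(CH3) → C:2 H:4
  CH(F) → C:1 H:1 F:1
  CH2 → C:1 H:2
  CH3 → C:1 H:3
Element totals:
  C: 10
  H: 20
  Cl: 1
  F: 1
  O: 1

C10H20ClFO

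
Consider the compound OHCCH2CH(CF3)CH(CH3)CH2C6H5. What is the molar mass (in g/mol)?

Atom tally by fragment:
  OHCCH2 → C:2 H:3 O:1
  CH(CF3) → C:2 H:1 F:3
  CH(CH3) → C:2 H:4
  CH2C6H5 → C:7 H:7
Element totals:
  C: 13
  H: 15
  F: 3
  O: 1
Molecular formula: C13H15F3O.
  M = 13(12.011) + 15(1.008) + 3(18.998) + 15.999
    = 156.143 + 15.120 + 56.994 + 15.999 = 244.256

244.26 g/mol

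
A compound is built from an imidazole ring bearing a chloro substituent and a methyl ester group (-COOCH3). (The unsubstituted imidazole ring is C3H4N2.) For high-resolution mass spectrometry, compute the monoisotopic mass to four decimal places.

Atom tally by fragment:
  imidazole ring core → C:3 H:4 N:2
  (− 2 ring H displaced by substituents)
  + Cl → Cl:1
  + COOCH3 → C:2 H:3 O:2
Element totals:
  C: 5
  H: 5
  Cl: 1
  N: 2
  O: 2
Molecular formula: C5H5ClN2O2.
  M = 5(12.0) + 5(1.007825) + 34.968853 + 2(14.003074) + 2(15.994915)
    = 60.000000 + 5.039125 + 34.968853 + 28.006148 + 31.989830 = 160.003956

160.0040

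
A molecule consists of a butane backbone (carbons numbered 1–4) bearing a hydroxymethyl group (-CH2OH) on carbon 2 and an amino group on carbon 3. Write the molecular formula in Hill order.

C5H13NO

Atom tally by fragment:
  CH3 → C:1 H:3
  CH(CH2OH) → C:2 H:4 O:1
  CH(NH2) → C:1 H:3 N:1
  CH3 → C:1 H:3
Element totals:
  C: 5
  H: 13
  N: 1
  O: 1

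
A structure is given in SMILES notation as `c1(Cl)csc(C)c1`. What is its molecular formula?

Atom tally by fragment:
  thiophene ring core → C:4 H:4 S:1
  (− 2 ring H displaced by substituents)
  + Cl → Cl:1
  + CH3 → C:1 H:3
Element totals:
  C: 5
  H: 5
  Cl: 1
  S: 1

C5H5ClS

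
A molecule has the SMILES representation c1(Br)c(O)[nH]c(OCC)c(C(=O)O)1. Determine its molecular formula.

C7H8BrNO4

Atom tally by fragment:
  pyrrole ring core → C:4 H:5 N:1
  (− 4 ring H displaced by substituents)
  + Br → Br:1
  + OH → O:1 H:1
  + OC2H5 → C:2 H:5 O:1
  + COOH → C:1 H:1 O:2
Element totals:
  C: 7
  H: 8
  Br: 1
  N: 1
  O: 4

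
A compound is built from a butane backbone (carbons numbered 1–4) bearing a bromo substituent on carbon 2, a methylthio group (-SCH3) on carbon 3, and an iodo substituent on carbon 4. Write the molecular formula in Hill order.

Atom tally by fragment:
  CH3 → C:1 H:3
  CH(Br) → C:1 H:1 Br:1
  CH(SCH3) → C:2 H:4 S:1
  CH2I → C:1 H:2 I:1
Element totals:
  C: 5
  H: 10
  Br: 1
  I: 1
  S: 1

C5H10BrIS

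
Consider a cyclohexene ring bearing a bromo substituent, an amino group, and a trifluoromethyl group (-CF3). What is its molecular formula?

Atom tally by fragment:
  cyclohexene ring core → C:6 H:10
  (− 3 ring H displaced by substituents)
  + Br → Br:1
  + NH2 → N:1 H:2
  + CF3 → C:1 F:3
Element totals:
  C: 7
  H: 9
  Br: 1
  F: 3
  N: 1

C7H9BrF3N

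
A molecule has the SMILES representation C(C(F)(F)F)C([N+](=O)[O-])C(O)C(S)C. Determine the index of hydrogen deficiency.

1

Atom tally by fragment:
  F3CCH2 → C:2 H:2 F:3
  CH(NO2) → C:1 H:1 N:1 O:2
  CH(OH) → C:1 H:2 O:1
  CH(SH) → C:1 H:2 S:1
  CH3 → C:1 H:3
Element totals:
  C: 6
  H: 10
  F: 3
  N: 1
  O: 3
  S: 1
Molecular formula: C6H10F3NO3S.
DoU = (2C + 2 + N − H − X) / 2 = (2·6 + 2 + 1 − 10 − 3) / 2 = 1.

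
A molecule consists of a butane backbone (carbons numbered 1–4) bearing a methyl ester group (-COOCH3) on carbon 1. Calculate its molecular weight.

116.16 g/mol

Atom tally by fragment:
  CH3OOCCH2 → C:3 H:5 O:2
  CH2 → C:1 H:2
  CH2 → C:1 H:2
  CH3 → C:1 H:3
Element totals:
  C: 6
  H: 12
  O: 2
Molecular formula: C6H12O2.
  M = 6(12.011) + 12(1.008) + 2(15.999)
    = 72.066 + 12.096 + 31.998 = 116.160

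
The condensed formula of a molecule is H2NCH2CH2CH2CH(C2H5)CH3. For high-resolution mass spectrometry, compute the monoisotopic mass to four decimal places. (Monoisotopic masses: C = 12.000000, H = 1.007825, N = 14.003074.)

Atom tally by fragment:
  H2NCH2 → C:1 H:4 N:1
  CH2 → C:1 H:2
  CH2 → C:1 H:2
  CH(C2H5) → C:3 H:6
  CH3 → C:1 H:3
Element totals:
  C: 7
  H: 17
  N: 1
Molecular formula: C7H17N.
  M = 7(12.0) + 17(1.007825) + 14.003074
    = 84.000000 + 17.133025 + 14.003074 = 115.136099

115.1361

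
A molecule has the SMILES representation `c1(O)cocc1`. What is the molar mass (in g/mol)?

Atom tally by fragment:
  furan ring core → C:4 H:4 O:1
  (− 1 ring H displaced by substituents)
  + OH → O:1 H:1
Element totals:
  C: 4
  H: 4
  O: 2
Molecular formula: C4H4O2.
  M = 4(12.011) + 4(1.008) + 2(15.999)
    = 48.044 + 4.032 + 31.998 = 84.074

84.07 g/mol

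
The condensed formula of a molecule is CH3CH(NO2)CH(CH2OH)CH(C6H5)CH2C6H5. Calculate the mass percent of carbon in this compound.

72.22%

Atom tally by fragment:
  CH3 → C:1 H:3
  CH(NO2) → C:1 H:1 N:1 O:2
  CH(CH2OH) → C:2 H:4 O:1
  CH(C6H5) → C:7 H:6
  CH2C6H5 → C:7 H:7
Element totals:
  C: 18
  H: 21
  N: 1
  O: 3
Molecular formula: C18H21NO3.
Molar mass = 299.370 g/mol.
Mass from C: 18 × 12.011 = 216.198 g/mol.
%C = 216.198 / 299.370 × 100 = 72.22%.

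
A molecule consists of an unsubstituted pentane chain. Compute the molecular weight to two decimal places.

72.15 g/mol

Atom tally by fragment:
  CH3 → C:1 H:3
  CH2 → C:1 H:2
  CH2 → C:1 H:2
  CH2 → C:1 H:2
  CH3 → C:1 H:3
Element totals:
  C: 5
  H: 12
Molecular formula: C5H12.
  M = 5(12.011) + 12(1.008)
    = 60.055 + 12.096 = 72.151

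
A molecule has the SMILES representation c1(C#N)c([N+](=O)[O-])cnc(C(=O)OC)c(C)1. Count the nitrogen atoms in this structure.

3

Atom tally by fragment:
  pyridine ring core → C:5 H:5 N:1
  (− 4 ring H displaced by substituents)
  + CN → C:1 N:1
  + NO2 → N:1 O:2
  + COOCH3 → C:2 H:3 O:2
  + CH3 → C:1 H:3
Element totals:
  C: 9
  H: 7
  N: 3
  O: 4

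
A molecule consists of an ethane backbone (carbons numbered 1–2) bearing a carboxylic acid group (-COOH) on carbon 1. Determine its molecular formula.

C3H6O2

Atom tally by fragment:
  HOOCCH2 → C:2 H:3 O:2
  CH3 → C:1 H:3
Element totals:
  C: 3
  H: 6
  O: 2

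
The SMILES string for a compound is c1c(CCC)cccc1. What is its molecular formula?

C9H12

Atom tally by fragment:
  benzene ring core → C:6 H:6
  (− 1 ring H displaced by substituents)
  + CH2CH2CH3 → C:3 H:7
Element totals:
  C: 9
  H: 12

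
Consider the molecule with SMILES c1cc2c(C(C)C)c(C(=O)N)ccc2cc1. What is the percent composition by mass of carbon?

Atom tally by fragment:
  naphthalene ring system core → C:10 H:8
  (− 2 ring H displaced by substituents)
  + CH(CH3)2 → C:3 H:7
  + CONH2 → C:1 H:2 O:1 N:1
Element totals:
  C: 14
  H: 15
  N: 1
  O: 1
Molecular formula: C14H15NO.
Molar mass = 213.280 g/mol.
Mass from C: 14 × 12.011 = 168.154 g/mol.
%C = 168.154 / 213.280 × 100 = 78.84%.

78.84%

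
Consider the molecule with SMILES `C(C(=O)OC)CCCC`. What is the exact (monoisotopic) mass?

Atom tally by fragment:
  CH3OOCCH2 → C:3 H:5 O:2
  CH2 → C:1 H:2
  CH2 → C:1 H:2
  CH2 → C:1 H:2
  CH3 → C:1 H:3
Element totals:
  C: 7
  H: 14
  O: 2
Molecular formula: C7H14O2.
  M = 7(12.0) + 14(1.007825) + 2(15.994915)
    = 84.000000 + 14.109550 + 31.989830 = 130.099380

130.0994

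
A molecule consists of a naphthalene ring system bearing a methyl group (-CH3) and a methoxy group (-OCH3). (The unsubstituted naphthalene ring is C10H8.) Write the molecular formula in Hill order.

Atom tally by fragment:
  naphthalene ring system core → C:10 H:8
  (− 2 ring H displaced by substituents)
  + CH3 → C:1 H:3
  + OCH3 → C:1 H:3 O:1
Element totals:
  C: 12
  H: 12
  O: 1

C12H12O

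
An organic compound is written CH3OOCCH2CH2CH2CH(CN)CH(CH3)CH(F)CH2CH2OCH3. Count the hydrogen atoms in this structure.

22

Atom tally by fragment:
  CH3OOCCH2 → C:3 H:5 O:2
  CH2 → C:1 H:2
  CH2 → C:1 H:2
  CH(CN) → C:2 H:1 N:1
  CH(CH3) → C:2 H:4
  CH(F) → C:1 H:1 F:1
  CH2 → C:1 H:2
  CH2OCH3 → C:2 H:5 O:1
Element totals:
  C: 13
  H: 22
  F: 1
  N: 1
  O: 3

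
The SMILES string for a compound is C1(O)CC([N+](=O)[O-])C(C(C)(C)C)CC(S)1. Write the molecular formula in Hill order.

C10H19NO3S

Atom tally by fragment:
  cyclohexane ring core → C:6 H:12
  (− 4 ring H displaced by substituents)
  + OH → O:1 H:1
  + NO2 → N:1 O:2
  + C(CH3)3 → C:4 H:9
  + SH → S:1 H:1
Element totals:
  C: 10
  H: 19
  N: 1
  O: 3
  S: 1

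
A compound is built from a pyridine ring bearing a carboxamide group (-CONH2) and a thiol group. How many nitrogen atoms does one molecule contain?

Atom tally by fragment:
  pyridine ring core → C:5 H:5 N:1
  (− 2 ring H displaced by substituents)
  + CONH2 → C:1 H:2 O:1 N:1
  + SH → S:1 H:1
Element totals:
  C: 6
  H: 6
  N: 2
  O: 1
  S: 1

2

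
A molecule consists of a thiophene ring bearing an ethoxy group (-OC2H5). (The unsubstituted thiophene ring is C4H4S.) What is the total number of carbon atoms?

6

Atom tally by fragment:
  thiophene ring core → C:4 H:4 S:1
  (− 1 ring H displaced by substituents)
  + OC2H5 → C:2 H:5 O:1
Element totals:
  C: 6
  H: 8
  O: 1
  S: 1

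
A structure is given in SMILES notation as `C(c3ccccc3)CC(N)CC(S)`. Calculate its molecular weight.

Atom tally by fragment:
  C6H5CH2 → C:7 H:7
  CH2 → C:1 H:2
  CH(NH2) → C:1 H:3 N:1
  CH2 → C:1 H:2
  CH2SH → C:1 H:3 S:1
Element totals:
  C: 11
  H: 17
  N: 1
  S: 1
Molecular formula: C11H17NS.
  M = 11(12.011) + 17(1.008) + 14.007 + 32.06
    = 132.121 + 17.136 + 14.007 + 32.060 = 195.324

195.32 g/mol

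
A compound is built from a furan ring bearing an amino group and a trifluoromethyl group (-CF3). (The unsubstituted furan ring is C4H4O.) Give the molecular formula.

Atom tally by fragment:
  furan ring core → C:4 H:4 O:1
  (− 2 ring H displaced by substituents)
  + NH2 → N:1 H:2
  + CF3 → C:1 F:3
Element totals:
  C: 5
  H: 4
  F: 3
  N: 1
  O: 1

C5H4F3NO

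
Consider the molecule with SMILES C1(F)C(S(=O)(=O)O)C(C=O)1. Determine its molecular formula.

C4H5FO4S

Atom tally by fragment:
  cyclopropane ring core → C:3 H:6
  (− 3 ring H displaced by substituents)
  + F → F:1
  + SO3H → S:1 O:3 H:1
  + CHO → C:1 H:1 O:1
Element totals:
  C: 4
  H: 5
  F: 1
  O: 4
  S: 1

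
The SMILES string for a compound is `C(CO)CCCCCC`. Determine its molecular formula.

Atom tally by fragment:
  HOCH2CH2 → C:2 H:5 O:1
  CH2 → C:1 H:2
  CH2 → C:1 H:2
  CH2 → C:1 H:2
  CH2 → C:1 H:2
  CH2 → C:1 H:2
  CH3 → C:1 H:3
Element totals:
  C: 8
  H: 18
  O: 1

C8H18O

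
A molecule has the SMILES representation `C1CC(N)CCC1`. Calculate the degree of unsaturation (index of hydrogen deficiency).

1

Atom tally by fragment:
  cyclohexane ring core → C:6 H:12
  (− 1 ring H displaced by substituents)
  + NH2 → N:1 H:2
Element totals:
  C: 6
  H: 13
  N: 1
Molecular formula: C6H13N.
DoU = (2C + 2 + N − H − X) / 2 = (2·6 + 2 + 1 − 13 − 0) / 2 = 1.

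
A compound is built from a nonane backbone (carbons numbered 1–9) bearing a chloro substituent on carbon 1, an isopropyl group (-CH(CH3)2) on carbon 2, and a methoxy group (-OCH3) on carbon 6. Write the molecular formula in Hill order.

Atom tally by fragment:
  ClCH2 → C:1 H:2 Cl:1
  CH(CH(CH3)2) → C:4 H:8
  CH2 → C:1 H:2
  CH2 → C:1 H:2
  CH2 → C:1 H:2
  CH(OCH3) → C:2 H:4 O:1
  CH2 → C:1 H:2
  CH2 → C:1 H:2
  CH3 → C:1 H:3
Element totals:
  C: 13
  H: 27
  Cl: 1
  O: 1

C13H27ClO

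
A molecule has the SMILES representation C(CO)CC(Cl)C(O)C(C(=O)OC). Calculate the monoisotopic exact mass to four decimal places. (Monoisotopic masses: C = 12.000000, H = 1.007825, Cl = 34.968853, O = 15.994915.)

210.0659

Atom tally by fragment:
  HOCH2CH2 → C:2 H:5 O:1
  CH2 → C:1 H:2
  CH(Cl) → C:1 H:1 Cl:1
  CH(OH) → C:1 H:2 O:1
  CH2COOCH3 → C:3 H:5 O:2
Element totals:
  C: 8
  H: 15
  Cl: 1
  O: 4
Molecular formula: C8H15ClO4.
  M = 8(12.0) + 15(1.007825) + 34.968853 + 4(15.994915)
    = 96.000000 + 15.117375 + 34.968853 + 63.979660 = 210.065888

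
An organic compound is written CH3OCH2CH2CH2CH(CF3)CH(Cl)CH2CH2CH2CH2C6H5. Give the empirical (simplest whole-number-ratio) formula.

C17H24ClF3O

Element totals:
  C: 17
  H: 24
  Cl: 1
  F: 3
  O: 1
Molecular formula: C17H24ClF3O.
gcd of subscripts (17, 1, 3, 24, 1) = 1, so the empirical formula equals the molecular formula.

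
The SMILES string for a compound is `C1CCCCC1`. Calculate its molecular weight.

84.16 g/mol

Atom tally by fragment:
  cyclohexane ring core → C:6 H:12
Element totals:
  C: 6
  H: 12
Molecular formula: C6H12.
  M = 6(12.011) + 12(1.008)
    = 72.066 + 12.096 = 84.162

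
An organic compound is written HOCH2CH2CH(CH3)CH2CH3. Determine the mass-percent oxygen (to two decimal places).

15.66%

Atom tally by fragment:
  HOCH2CH2 → C:2 H:5 O:1
  CH(CH3) → C:2 H:4
  CH2 → C:1 H:2
  CH3 → C:1 H:3
Element totals:
  C: 6
  H: 14
  O: 1
Molecular formula: C6H14O.
Molar mass = 102.177 g/mol.
Mass from O: 1 × 15.999 = 15.999 g/mol.
%O = 15.999 / 102.177 × 100 = 15.66%.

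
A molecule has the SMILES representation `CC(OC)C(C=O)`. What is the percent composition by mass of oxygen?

31.33%

Atom tally by fragment:
  CH3 → C:1 H:3
  CH(OCH3) → C:2 H:4 O:1
  CH2CHO → C:2 H:3 O:1
Element totals:
  C: 5
  H: 10
  O: 2
Molecular formula: C5H10O2.
Molar mass = 102.133 g/mol.
Mass from O: 2 × 15.999 = 31.998 g/mol.
%O = 31.998 / 102.133 × 100 = 31.33%.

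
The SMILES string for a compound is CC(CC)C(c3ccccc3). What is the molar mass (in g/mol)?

Atom tally by fragment:
  CH3 → C:1 H:3
  CH(C2H5) → C:3 H:6
  CH2C6H5 → C:7 H:7
Element totals:
  C: 11
  H: 16
Molecular formula: C11H16.
  M = 11(12.011) + 16(1.008)
    = 132.121 + 16.128 = 148.249

148.25 g/mol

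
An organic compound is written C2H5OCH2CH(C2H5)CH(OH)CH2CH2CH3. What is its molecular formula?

C10H22O2

Atom tally by fragment:
  C2H5OCH2 → C:3 H:7 O:1
  CH(C2H5) → C:3 H:6
  CH(OH) → C:1 H:2 O:1
  CH2 → C:1 H:2
  CH2 → C:1 H:2
  CH3 → C:1 H:3
Element totals:
  C: 10
  H: 22
  O: 2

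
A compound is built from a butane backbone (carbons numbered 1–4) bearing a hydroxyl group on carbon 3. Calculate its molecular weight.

Atom tally by fragment:
  CH3 → C:1 H:3
  CH2 → C:1 H:2
  CH(OH) → C:1 H:2 O:1
  CH3 → C:1 H:3
Element totals:
  C: 4
  H: 10
  O: 1
Molecular formula: C4H10O.
  M = 4(12.011) + 10(1.008) + 15.999
    = 48.044 + 10.080 + 15.999 = 74.123

74.12 g/mol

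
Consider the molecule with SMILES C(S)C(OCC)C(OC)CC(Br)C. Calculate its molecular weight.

Atom tally by fragment:
  HSCH2 → C:1 H:3 S:1
  CH(OC2H5) → C:3 H:6 O:1
  CH(OCH3) → C:2 H:4 O:1
  CH2 → C:1 H:2
  CH(Br) → C:1 H:1 Br:1
  CH3 → C:1 H:3
Element totals:
  C: 9
  H: 19
  Br: 1
  O: 2
  S: 1
Molecular formula: C9H19BrO2S.
  M = 9(12.011) + 19(1.008) + 79.904 + 2(15.999) + 32.06
    = 108.099 + 19.152 + 79.904 + 31.998 + 32.060 = 271.213

271.21 g/mol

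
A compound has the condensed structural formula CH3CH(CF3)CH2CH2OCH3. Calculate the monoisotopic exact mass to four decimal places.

Element totals:
  C: 6
  H: 11
  F: 3
  O: 1
Molecular formula: C6H11F3O.
  M = 6(12.0) + 11(1.007825) + 3(18.998403) + 15.994915
    = 72.000000 + 11.086075 + 56.995209 + 15.994915 = 156.076199

156.0762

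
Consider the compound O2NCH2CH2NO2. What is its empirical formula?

CH2NO2

Element totals:
  C: 2
  H: 4
  N: 2
  O: 4
Molecular formula: C2H4N2O4.
gcd of subscripts = 2; dividing each by 2:
  C: 2/2 = 1
  H: 4/2 = 2
  N: 2/2 = 1
  O: 4/2 = 2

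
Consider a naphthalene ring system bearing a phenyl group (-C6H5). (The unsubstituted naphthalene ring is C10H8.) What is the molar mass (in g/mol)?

204.27 g/mol

Atom tally by fragment:
  naphthalene ring system core → C:10 H:8
  (− 1 ring H displaced by substituents)
  + C6H5 → C:6 H:5
Element totals:
  C: 16
  H: 12
Molecular formula: C16H12.
  M = 16(12.011) + 12(1.008)
    = 192.176 + 12.096 = 204.272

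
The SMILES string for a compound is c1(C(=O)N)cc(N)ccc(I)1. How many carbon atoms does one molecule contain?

7

Atom tally by fragment:
  benzene ring core → C:6 H:6
  (− 3 ring H displaced by substituents)
  + CONH2 → C:1 H:2 O:1 N:1
  + NH2 → N:1 H:2
  + I → I:1
Element totals:
  C: 7
  H: 7
  I: 1
  N: 2
  O: 1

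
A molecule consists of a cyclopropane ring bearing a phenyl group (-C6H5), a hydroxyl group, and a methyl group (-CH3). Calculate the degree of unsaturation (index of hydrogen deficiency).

5

Atom tally by fragment:
  cyclopropane ring core → C:3 H:6
  (− 3 ring H displaced by substituents)
  + C6H5 → C:6 H:5
  + OH → O:1 H:1
  + CH3 → C:1 H:3
Element totals:
  C: 10
  H: 12
  O: 1
Molecular formula: C10H12O.
DoU = (2C + 2 + N − H − X) / 2 = (2·10 + 2 + 0 − 12 − 0) / 2 = 5.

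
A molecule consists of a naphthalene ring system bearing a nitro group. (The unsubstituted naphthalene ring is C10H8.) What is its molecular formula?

Atom tally by fragment:
  naphthalene ring system core → C:10 H:8
  (− 1 ring H displaced by substituents)
  + NO2 → N:1 O:2
Element totals:
  C: 10
  H: 7
  N: 1
  O: 2

C10H7NO2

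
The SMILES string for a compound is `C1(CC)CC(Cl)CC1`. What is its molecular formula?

C7H13Cl

Atom tally by fragment:
  cyclopentane ring core → C:5 H:10
  (− 2 ring H displaced by substituents)
  + C2H5 → C:2 H:5
  + Cl → Cl:1
Element totals:
  C: 7
  H: 13
  Cl: 1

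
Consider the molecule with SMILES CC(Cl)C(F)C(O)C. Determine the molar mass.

140.58 g/mol

Atom tally by fragment:
  CH3 → C:1 H:3
  CH(Cl) → C:1 H:1 Cl:1
  CH(F) → C:1 H:1 F:1
  CH(OH) → C:1 H:2 O:1
  CH3 → C:1 H:3
Element totals:
  C: 5
  H: 10
  Cl: 1
  F: 1
  O: 1
Molecular formula: C5H10ClFO.
  M = 5(12.011) + 10(1.008) + 35.45 + 18.998 + 15.999
    = 60.055 + 10.080 + 35.450 + 18.998 + 15.999 = 140.582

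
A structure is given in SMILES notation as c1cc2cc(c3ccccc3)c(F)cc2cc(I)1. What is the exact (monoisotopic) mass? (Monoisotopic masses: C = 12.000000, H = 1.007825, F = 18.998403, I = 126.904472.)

347.9811

Atom tally by fragment:
  naphthalene ring system core → C:10 H:8
  (− 3 ring H displaced by substituents)
  + C6H5 → C:6 H:5
  + F → F:1
  + I → I:1
Element totals:
  C: 16
  H: 10
  F: 1
  I: 1
Molecular formula: C16H10FI.
  M = 16(12.0) + 10(1.007825) + 18.998403 + 126.904472
    = 192.000000 + 10.078250 + 18.998403 + 126.904472 = 347.981125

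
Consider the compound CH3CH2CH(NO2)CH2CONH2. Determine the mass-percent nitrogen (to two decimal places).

Element totals:
  C: 5
  H: 10
  N: 2
  O: 3
Molecular formula: C5H10N2O3.
Molar mass = 146.146 g/mol.
Mass from N: 2 × 14.007 = 28.014 g/mol.
%N = 28.014 / 146.146 × 100 = 19.17%.

19.17%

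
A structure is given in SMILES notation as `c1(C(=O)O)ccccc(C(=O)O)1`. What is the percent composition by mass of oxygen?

38.52%

Atom tally by fragment:
  benzene ring core → C:6 H:6
  (− 2 ring H displaced by substituents)
  + COOH → C:1 H:1 O:2
  + COOH → C:1 H:1 O:2
Element totals:
  C: 8
  H: 6
  O: 4
Molecular formula: C8H6O4.
Molar mass = 166.132 g/mol.
Mass from O: 4 × 15.999 = 63.996 g/mol.
%O = 63.996 / 166.132 × 100 = 38.52%.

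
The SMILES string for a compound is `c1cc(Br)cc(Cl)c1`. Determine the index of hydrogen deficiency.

4

Atom tally by fragment:
  benzene ring core → C:6 H:6
  (− 2 ring H displaced by substituents)
  + Br → Br:1
  + Cl → Cl:1
Element totals:
  C: 6
  H: 4
  Br: 1
  Cl: 1
Molecular formula: C6H4BrCl.
DoU = (2C + 2 + N − H − X) / 2 = (2·6 + 2 + 0 − 4 − 2) / 2 = 4.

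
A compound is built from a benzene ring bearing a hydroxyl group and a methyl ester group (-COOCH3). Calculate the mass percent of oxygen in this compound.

Atom tally by fragment:
  benzene ring core → C:6 H:6
  (− 2 ring H displaced by substituents)
  + OH → O:1 H:1
  + COOCH3 → C:2 H:3 O:2
Element totals:
  C: 8
  H: 8
  O: 3
Molecular formula: C8H8O3.
Molar mass = 152.149 g/mol.
Mass from O: 3 × 15.999 = 47.997 g/mol.
%O = 47.997 / 152.149 × 100 = 31.55%.

31.55%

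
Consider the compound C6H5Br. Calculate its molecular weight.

Element totals:
  C: 6
  H: 5
  Br: 1
Molecular formula: C6H5Br.
  M = 6(12.011) + 5(1.008) + 79.904
    = 72.066 + 5.040 + 79.904 = 157.010

157.01 g/mol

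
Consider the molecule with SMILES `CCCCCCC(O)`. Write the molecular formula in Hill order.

C7H16O

Atom tally by fragment:
  CH3 → C:1 H:3
  CH2 → C:1 H:2
  CH2 → C:1 H:2
  CH2 → C:1 H:2
  CH2 → C:1 H:2
  CH2 → C:1 H:2
  CH2OH → C:1 H:3 O:1
Element totals:
  C: 7
  H: 16
  O: 1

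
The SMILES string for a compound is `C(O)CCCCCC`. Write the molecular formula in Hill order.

Atom tally by fragment:
  HOCH2 → C:1 H:3 O:1
  CH2 → C:1 H:2
  CH2 → C:1 H:2
  CH2 → C:1 H:2
  CH2 → C:1 H:2
  CH2 → C:1 H:2
  CH3 → C:1 H:3
Element totals:
  C: 7
  H: 16
  O: 1

C7H16O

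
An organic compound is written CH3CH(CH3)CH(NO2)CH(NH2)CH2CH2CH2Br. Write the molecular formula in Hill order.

C8H17BrN2O2

Atom tally by fragment:
  CH3 → C:1 H:3
  CH(CH3) → C:2 H:4
  CH(NO2) → C:1 H:1 N:1 O:2
  CH(NH2) → C:1 H:3 N:1
  CH2 → C:1 H:2
  CH2 → C:1 H:2
  CH2Br → C:1 H:2 Br:1
Element totals:
  C: 8
  H: 17
  Br: 1
  N: 2
  O: 2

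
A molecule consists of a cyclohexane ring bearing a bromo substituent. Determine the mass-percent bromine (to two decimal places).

49.00%

Atom tally by fragment:
  cyclohexane ring core → C:6 H:12
  (− 1 ring H displaced by substituents)
  + Br → Br:1
Element totals:
  C: 6
  H: 11
  Br: 1
Molecular formula: C6H11Br.
Molar mass = 163.058 g/mol.
Mass from Br: 1 × 79.904 = 79.904 g/mol.
%Br = 79.904 / 163.058 × 100 = 49.00%.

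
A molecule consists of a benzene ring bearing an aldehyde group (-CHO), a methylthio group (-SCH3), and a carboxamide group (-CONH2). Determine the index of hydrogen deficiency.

Atom tally by fragment:
  benzene ring core → C:6 H:6
  (− 3 ring H displaced by substituents)
  + CHO → C:1 H:1 O:1
  + SCH3 → C:1 H:3 S:1
  + CONH2 → C:1 H:2 O:1 N:1
Element totals:
  C: 9
  H: 9
  N: 1
  O: 2
  S: 1
Molecular formula: C9H9NO2S.
DoU = (2C + 2 + N − H − X) / 2 = (2·9 + 2 + 1 − 9 − 0) / 2 = 6.

6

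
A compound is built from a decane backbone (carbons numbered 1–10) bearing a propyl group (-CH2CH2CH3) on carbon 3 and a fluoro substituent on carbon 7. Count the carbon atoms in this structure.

Atom tally by fragment:
  CH3 → C:1 H:3
  CH2 → C:1 H:2
  CH(CH2CH2CH3) → C:4 H:8
  CH2 → C:1 H:2
  CH2 → C:1 H:2
  CH2 → C:1 H:2
  CH(F) → C:1 H:1 F:1
  CH2 → C:1 H:2
  CH2 → C:1 H:2
  CH3 → C:1 H:3
Element totals:
  C: 13
  H: 27
  F: 1

13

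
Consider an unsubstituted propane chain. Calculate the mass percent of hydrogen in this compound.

Atom tally by fragment:
  CH3 → C:1 H:3
  CH2 → C:1 H:2
  CH3 → C:1 H:3
Element totals:
  C: 3
  H: 8
Molecular formula: C3H8.
Molar mass = 44.097 g/mol.
Mass from H: 8 × 1.008 = 8.064 g/mol.
%H = 8.064 / 44.097 × 100 = 18.29%.

18.29%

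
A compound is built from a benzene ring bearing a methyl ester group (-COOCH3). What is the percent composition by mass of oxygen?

23.50%

Atom tally by fragment:
  benzene ring core → C:6 H:6
  (− 1 ring H displaced by substituents)
  + COOCH3 → C:2 H:3 O:2
Element totals:
  C: 8
  H: 8
  O: 2
Molecular formula: C8H8O2.
Molar mass = 136.150 g/mol.
Mass from O: 2 × 15.999 = 31.998 g/mol.
%O = 31.998 / 136.150 × 100 = 23.50%.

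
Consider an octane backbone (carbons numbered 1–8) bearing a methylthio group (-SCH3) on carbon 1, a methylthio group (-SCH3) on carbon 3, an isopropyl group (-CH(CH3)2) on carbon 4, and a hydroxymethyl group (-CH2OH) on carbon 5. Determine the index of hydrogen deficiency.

0

Atom tally by fragment:
  CH3SCH2 → C:2 H:5 S:1
  CH2 → C:1 H:2
  CH(SCH3) → C:2 H:4 S:1
  CH(CH(CH3)2) → C:4 H:8
  CH(CH2OH) → C:2 H:4 O:1
  CH2 → C:1 H:2
  CH2 → C:1 H:2
  CH3 → C:1 H:3
Element totals:
  C: 14
  H: 30
  O: 1
  S: 2
Molecular formula: C14H30OS2.
DoU = (2C + 2 + N − H − X) / 2 = (2·14 + 2 + 0 − 30 − 0) / 2 = 0.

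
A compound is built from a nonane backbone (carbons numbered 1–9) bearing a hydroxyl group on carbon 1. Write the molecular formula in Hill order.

C9H20O

Atom tally by fragment:
  HOCH2 → C:1 H:3 O:1
  CH2 → C:1 H:2
  CH2 → C:1 H:2
  CH2 → C:1 H:2
  CH2 → C:1 H:2
  CH2 → C:1 H:2
  CH2 → C:1 H:2
  CH2 → C:1 H:2
  CH3 → C:1 H:3
Element totals:
  C: 9
  H: 20
  O: 1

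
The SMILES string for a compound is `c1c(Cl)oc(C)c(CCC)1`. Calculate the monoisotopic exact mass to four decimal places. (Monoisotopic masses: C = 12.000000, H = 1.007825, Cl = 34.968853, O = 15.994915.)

158.0498

Atom tally by fragment:
  furan ring core → C:4 H:4 O:1
  (− 3 ring H displaced by substituents)
  + Cl → Cl:1
  + CH3 → C:1 H:3
  + CH2CH2CH3 → C:3 H:7
Element totals:
  C: 8
  H: 11
  Cl: 1
  O: 1
Molecular formula: C8H11ClO.
  M = 8(12.0) + 11(1.007825) + 34.968853 + 15.994915
    = 96.000000 + 11.086075 + 34.968853 + 15.994915 = 158.049843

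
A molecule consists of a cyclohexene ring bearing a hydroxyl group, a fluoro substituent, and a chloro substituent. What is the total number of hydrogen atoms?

Atom tally by fragment:
  cyclohexene ring core → C:6 H:10
  (− 3 ring H displaced by substituents)
  + OH → O:1 H:1
  + F → F:1
  + Cl → Cl:1
Element totals:
  C: 6
  H: 8
  Cl: 1
  F: 1
  O: 1

8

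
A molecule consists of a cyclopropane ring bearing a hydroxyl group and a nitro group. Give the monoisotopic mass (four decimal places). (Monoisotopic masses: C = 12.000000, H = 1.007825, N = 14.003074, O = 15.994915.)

Atom tally by fragment:
  cyclopropane ring core → C:3 H:6
  (− 2 ring H displaced by substituents)
  + OH → O:1 H:1
  + NO2 → N:1 O:2
Element totals:
  C: 3
  H: 5
  N: 1
  O: 3
Molecular formula: C3H5NO3.
  M = 3(12.0) + 5(1.007825) + 14.003074 + 3(15.994915)
    = 36.000000 + 5.039125 + 14.003074 + 47.984745 = 103.026944

103.0269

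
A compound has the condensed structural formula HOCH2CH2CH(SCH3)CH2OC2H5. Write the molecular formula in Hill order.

C7H16O2S

Atom tally by fragment:
  HOCH2 → C:1 H:3 O:1
  CH2 → C:1 H:2
  CH(SCH3) → C:2 H:4 S:1
  CH2OC2H5 → C:3 H:7 O:1
Element totals:
  C: 7
  H: 16
  O: 2
  S: 1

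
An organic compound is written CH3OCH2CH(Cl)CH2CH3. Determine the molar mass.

Atom tally by fragment:
  CH3OCH2 → C:2 H:5 O:1
  CH(Cl) → C:1 H:1 Cl:1
  CH2 → C:1 H:2
  CH3 → C:1 H:3
Element totals:
  C: 5
  H: 11
  Cl: 1
  O: 1
Molecular formula: C5H11ClO.
  M = 5(12.011) + 11(1.008) + 35.45 + 15.999
    = 60.055 + 11.088 + 35.450 + 15.999 = 122.592

122.59 g/mol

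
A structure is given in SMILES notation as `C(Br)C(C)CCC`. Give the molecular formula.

C6H13Br

Atom tally by fragment:
  BrCH2 → C:1 H:2 Br:1
  CH(CH3) → C:2 H:4
  CH2 → C:1 H:2
  CH2 → C:1 H:2
  CH3 → C:1 H:3
Element totals:
  C: 6
  H: 13
  Br: 1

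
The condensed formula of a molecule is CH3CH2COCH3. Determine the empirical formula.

Element totals:
  C: 4
  H: 8
  O: 1
Molecular formula: C4H8O.
gcd of subscripts (4, 8, 1) = 1, so the empirical formula equals the molecular formula.

C4H8O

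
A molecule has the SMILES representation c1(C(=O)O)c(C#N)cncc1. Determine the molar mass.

Atom tally by fragment:
  pyridine ring core → C:5 H:5 N:1
  (− 2 ring H displaced by substituents)
  + COOH → C:1 H:1 O:2
  + CN → C:1 N:1
Element totals:
  C: 7
  H: 4
  N: 2
  O: 2
Molecular formula: C7H4N2O2.
  M = 7(12.011) + 4(1.008) + 2(14.007) + 2(15.999)
    = 84.077 + 4.032 + 28.014 + 31.998 = 148.121

148.12 g/mol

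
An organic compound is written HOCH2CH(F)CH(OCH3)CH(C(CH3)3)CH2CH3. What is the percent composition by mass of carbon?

Element totals:
  C: 11
  H: 23
  F: 1
  O: 2
Molecular formula: C11H23FO2.
Molar mass = 206.301 g/mol.
Mass from C: 11 × 12.011 = 132.121 g/mol.
%C = 132.121 / 206.301 × 100 = 64.04%.

64.04%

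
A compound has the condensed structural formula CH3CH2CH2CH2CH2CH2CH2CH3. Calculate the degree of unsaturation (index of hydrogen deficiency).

Atom tally by fragment:
  CH3 → C:1 H:3
  CH2 → C:1 H:2
  CH2 → C:1 H:2
  CH2 → C:1 H:2
  CH2 → C:1 H:2
  CH2 → C:1 H:2
  CH2 → C:1 H:2
  CH3 → C:1 H:3
Element totals:
  C: 8
  H: 18
Molecular formula: C8H18.
DoU = (2C + 2 + N − H − X) / 2 = (2·8 + 2 + 0 − 18 − 0) / 2 = 0.

0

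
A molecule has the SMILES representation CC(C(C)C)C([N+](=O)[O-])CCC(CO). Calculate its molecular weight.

Atom tally by fragment:
  CH3 → C:1 H:3
  CH(CH(CH3)2) → C:4 H:8
  CH(NO2) → C:1 H:1 N:1 O:2
  CH2 → C:1 H:2
  CH2 → C:1 H:2
  CH2CH2OH → C:2 H:5 O:1
Element totals:
  C: 10
  H: 21
  N: 1
  O: 3
Molecular formula: C10H21NO3.
  M = 10(12.011) + 21(1.008) + 14.007 + 3(15.999)
    = 120.110 + 21.168 + 14.007 + 47.997 = 203.282

203.28 g/mol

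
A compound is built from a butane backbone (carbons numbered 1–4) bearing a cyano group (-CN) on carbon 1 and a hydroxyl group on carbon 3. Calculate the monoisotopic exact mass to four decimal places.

Atom tally by fragment:
  NCCH2 → C:2 H:2 N:1
  CH2 → C:1 H:2
  CH(OH) → C:1 H:2 O:1
  CH3 → C:1 H:3
Element totals:
  C: 5
  H: 9
  N: 1
  O: 1
Molecular formula: C5H9NO.
  M = 5(12.0) + 9(1.007825) + 14.003074 + 15.994915
    = 60.000000 + 9.070425 + 14.003074 + 15.994915 = 99.068414

99.0684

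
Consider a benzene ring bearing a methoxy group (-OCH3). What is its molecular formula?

Atom tally by fragment:
  benzene ring core → C:6 H:6
  (− 1 ring H displaced by substituents)
  + OCH3 → C:1 H:3 O:1
Element totals:
  C: 7
  H: 8
  O: 1

C7H8O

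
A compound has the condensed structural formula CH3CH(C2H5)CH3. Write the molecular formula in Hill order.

Element totals:
  C: 5
  H: 12

C5H12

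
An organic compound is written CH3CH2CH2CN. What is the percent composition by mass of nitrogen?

20.27%

Atom tally by fragment:
  CH3 → C:1 H:3
  CH2 → C:1 H:2
  CH2CN → C:2 H:2 N:1
Element totals:
  C: 4
  H: 7
  N: 1
Molecular formula: C4H7N.
Molar mass = 69.107 g/mol.
Mass from N: 1 × 14.007 = 14.007 g/mol.
%N = 14.007 / 69.107 × 100 = 20.27%.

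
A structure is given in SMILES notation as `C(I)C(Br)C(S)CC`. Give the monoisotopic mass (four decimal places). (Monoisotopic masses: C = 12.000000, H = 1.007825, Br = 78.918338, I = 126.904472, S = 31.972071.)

Atom tally by fragment:
  ICH2 → C:1 H:2 I:1
  CH(Br) → C:1 H:1 Br:1
  CH(SH) → C:1 H:2 S:1
  CH2 → C:1 H:2
  CH3 → C:1 H:3
Element totals:
  C: 5
  H: 10
  Br: 1
  I: 1
  S: 1
Molecular formula: C5H10BrIS.
  M = 5(12.0) + 10(1.007825) + 78.918338 + 126.904472 + 31.972071
    = 60.000000 + 10.078250 + 78.918338 + 126.904472 + 31.972071 = 307.873131

307.8731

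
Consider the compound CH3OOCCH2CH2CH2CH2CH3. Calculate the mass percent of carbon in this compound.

Atom tally by fragment:
  CH3OOCCH2 → C:3 H:5 O:2
  CH2 → C:1 H:2
  CH2 → C:1 H:2
  CH2 → C:1 H:2
  CH3 → C:1 H:3
Element totals:
  C: 7
  H: 14
  O: 2
Molecular formula: C7H14O2.
Molar mass = 130.187 g/mol.
Mass from C: 7 × 12.011 = 84.077 g/mol.
%C = 84.077 / 130.187 × 100 = 64.58%.

64.58%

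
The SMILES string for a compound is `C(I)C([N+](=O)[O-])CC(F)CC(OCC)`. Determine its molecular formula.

C8H15FINO3

Atom tally by fragment:
  ICH2 → C:1 H:2 I:1
  CH(NO2) → C:1 H:1 N:1 O:2
  CH2 → C:1 H:2
  CH(F) → C:1 H:1 F:1
  CH2 → C:1 H:2
  CH2OC2H5 → C:3 H:7 O:1
Element totals:
  C: 8
  H: 15
  F: 1
  I: 1
  N: 1
  O: 3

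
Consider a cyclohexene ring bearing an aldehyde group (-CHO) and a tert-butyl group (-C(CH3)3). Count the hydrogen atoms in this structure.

Atom tally by fragment:
  cyclohexene ring core → C:6 H:10
  (− 2 ring H displaced by substituents)
  + CHO → C:1 H:1 O:1
  + C(CH3)3 → C:4 H:9
Element totals:
  C: 11
  H: 18
  O: 1

18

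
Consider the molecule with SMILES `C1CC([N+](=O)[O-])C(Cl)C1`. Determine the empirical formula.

Atom tally by fragment:
  cyclopentane ring core → C:5 H:10
  (− 2 ring H displaced by substituents)
  + NO2 → N:1 O:2
  + Cl → Cl:1
Element totals:
  C: 5
  H: 8
  Cl: 1
  N: 1
  O: 2
Molecular formula: C5H8ClNO2.
gcd of subscripts (5, 1, 8, 1, 2) = 1, so the empirical formula equals the molecular formula.

C5H8ClNO2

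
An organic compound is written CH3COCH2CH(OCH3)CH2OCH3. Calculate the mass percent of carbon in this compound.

Atom tally by fragment:
  CH3COCH2 → C:3 H:5 O:1
  CH(OCH3) → C:2 H:4 O:1
  CH2OCH3 → C:2 H:5 O:1
Element totals:
  C: 7
  H: 14
  O: 3
Molecular formula: C7H14O3.
Molar mass = 146.186 g/mol.
Mass from C: 7 × 12.011 = 84.077 g/mol.
%C = 84.077 / 146.186 × 100 = 57.51%.

57.51%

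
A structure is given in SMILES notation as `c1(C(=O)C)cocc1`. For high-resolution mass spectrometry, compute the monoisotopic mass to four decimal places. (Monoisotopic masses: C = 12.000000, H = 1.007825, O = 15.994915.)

Atom tally by fragment:
  furan ring core → C:4 H:4 O:1
  (− 1 ring H displaced by substituents)
  + COCH3 → C:2 H:3 O:1
Element totals:
  C: 6
  H: 6
  O: 2
Molecular formula: C6H6O2.
  M = 6(12.0) + 6(1.007825) + 2(15.994915)
    = 72.000000 + 6.046950 + 31.989830 = 110.036780

110.0368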